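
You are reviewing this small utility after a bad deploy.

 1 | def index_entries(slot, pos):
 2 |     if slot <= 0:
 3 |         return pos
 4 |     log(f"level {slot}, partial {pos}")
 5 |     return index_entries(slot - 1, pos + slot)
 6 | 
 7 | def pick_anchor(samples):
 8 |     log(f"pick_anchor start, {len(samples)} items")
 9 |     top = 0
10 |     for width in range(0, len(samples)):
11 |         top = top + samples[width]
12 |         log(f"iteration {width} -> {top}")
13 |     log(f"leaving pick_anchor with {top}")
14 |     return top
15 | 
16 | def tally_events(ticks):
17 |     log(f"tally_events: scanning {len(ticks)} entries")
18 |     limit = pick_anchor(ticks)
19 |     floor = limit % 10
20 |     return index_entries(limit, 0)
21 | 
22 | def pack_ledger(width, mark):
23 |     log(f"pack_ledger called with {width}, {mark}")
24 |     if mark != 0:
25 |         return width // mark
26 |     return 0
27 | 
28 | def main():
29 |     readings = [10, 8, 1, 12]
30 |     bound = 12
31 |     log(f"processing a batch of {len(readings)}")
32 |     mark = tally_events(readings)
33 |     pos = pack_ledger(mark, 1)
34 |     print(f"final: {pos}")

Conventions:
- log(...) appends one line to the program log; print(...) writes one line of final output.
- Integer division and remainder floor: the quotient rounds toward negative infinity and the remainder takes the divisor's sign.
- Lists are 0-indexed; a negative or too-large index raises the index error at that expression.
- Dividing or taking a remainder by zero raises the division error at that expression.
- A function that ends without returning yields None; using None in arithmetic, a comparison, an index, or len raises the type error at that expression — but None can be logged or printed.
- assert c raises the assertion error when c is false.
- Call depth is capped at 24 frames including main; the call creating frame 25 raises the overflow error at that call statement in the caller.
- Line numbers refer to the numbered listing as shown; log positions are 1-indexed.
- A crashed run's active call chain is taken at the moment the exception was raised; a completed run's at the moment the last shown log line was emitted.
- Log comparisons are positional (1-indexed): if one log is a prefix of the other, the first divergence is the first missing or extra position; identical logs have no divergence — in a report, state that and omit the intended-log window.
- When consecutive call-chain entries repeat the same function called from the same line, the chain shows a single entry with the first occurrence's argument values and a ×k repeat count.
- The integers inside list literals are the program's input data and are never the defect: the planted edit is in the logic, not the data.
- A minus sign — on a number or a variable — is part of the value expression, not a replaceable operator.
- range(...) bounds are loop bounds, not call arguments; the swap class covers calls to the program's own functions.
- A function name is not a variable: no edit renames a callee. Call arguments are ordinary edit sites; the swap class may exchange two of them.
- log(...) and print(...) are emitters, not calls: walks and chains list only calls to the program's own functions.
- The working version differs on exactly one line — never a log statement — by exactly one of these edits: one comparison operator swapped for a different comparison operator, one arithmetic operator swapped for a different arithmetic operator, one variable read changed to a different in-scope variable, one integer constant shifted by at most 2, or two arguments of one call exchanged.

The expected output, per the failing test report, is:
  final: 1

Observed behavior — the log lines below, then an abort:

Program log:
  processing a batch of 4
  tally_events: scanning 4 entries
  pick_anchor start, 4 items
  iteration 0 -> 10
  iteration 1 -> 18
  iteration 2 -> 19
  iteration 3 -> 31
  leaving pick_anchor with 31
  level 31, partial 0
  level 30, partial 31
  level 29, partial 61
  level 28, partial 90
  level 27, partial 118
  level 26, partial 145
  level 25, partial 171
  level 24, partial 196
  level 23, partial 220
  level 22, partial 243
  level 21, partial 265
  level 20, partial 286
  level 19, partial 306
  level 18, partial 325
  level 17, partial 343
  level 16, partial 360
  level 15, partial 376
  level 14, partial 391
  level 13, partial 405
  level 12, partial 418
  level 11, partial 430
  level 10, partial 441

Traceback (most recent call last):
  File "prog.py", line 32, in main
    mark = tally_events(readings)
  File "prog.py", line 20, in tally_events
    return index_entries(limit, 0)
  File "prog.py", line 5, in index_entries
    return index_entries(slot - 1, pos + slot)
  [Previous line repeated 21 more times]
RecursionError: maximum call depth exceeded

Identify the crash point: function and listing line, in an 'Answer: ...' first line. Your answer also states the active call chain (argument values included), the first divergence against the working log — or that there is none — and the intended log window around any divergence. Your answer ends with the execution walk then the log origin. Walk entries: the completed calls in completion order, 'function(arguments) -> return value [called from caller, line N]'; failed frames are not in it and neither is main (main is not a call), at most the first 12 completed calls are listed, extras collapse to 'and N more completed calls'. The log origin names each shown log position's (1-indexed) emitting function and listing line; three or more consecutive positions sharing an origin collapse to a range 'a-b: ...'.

Answer: the error was raised in index_entries, line 5.
Core observation: The earliest visible damage is log position 9 — 'level 31, partial 0' rather than the intended 'level 1, partial 0'.
Call chain: main -> tally_events([10, 8, 1, 12]) (called at line 32) -> index_entries(31, 0) (called at line 20) -> index_entries(30, 31) (called at line 5) ×21.
First divergence: position 9 — shown 'level 31, partial 0', intended 'level 1, partial 0'.
Intended log window:
  7: iteration 3 -> 31
  8: leaving pick_anchor with 31
  9: level 1, partial 0
  10: pack_ledger called with 1, 1
Execution walk:
  pick_anchor([10, 8, 1, 12]) -> 31  [called from tally_events, line 18]
Log origins:
  1: emitted by main (line 31)
  2: emitted by tally_events (line 17)
  3: emitted by pick_anchor (line 8)
  4-7: emitted by pick_anchor (line 12)
  8: emitted by pick_anchor (line 13)
  9-30: emitted by index_entries (line 4)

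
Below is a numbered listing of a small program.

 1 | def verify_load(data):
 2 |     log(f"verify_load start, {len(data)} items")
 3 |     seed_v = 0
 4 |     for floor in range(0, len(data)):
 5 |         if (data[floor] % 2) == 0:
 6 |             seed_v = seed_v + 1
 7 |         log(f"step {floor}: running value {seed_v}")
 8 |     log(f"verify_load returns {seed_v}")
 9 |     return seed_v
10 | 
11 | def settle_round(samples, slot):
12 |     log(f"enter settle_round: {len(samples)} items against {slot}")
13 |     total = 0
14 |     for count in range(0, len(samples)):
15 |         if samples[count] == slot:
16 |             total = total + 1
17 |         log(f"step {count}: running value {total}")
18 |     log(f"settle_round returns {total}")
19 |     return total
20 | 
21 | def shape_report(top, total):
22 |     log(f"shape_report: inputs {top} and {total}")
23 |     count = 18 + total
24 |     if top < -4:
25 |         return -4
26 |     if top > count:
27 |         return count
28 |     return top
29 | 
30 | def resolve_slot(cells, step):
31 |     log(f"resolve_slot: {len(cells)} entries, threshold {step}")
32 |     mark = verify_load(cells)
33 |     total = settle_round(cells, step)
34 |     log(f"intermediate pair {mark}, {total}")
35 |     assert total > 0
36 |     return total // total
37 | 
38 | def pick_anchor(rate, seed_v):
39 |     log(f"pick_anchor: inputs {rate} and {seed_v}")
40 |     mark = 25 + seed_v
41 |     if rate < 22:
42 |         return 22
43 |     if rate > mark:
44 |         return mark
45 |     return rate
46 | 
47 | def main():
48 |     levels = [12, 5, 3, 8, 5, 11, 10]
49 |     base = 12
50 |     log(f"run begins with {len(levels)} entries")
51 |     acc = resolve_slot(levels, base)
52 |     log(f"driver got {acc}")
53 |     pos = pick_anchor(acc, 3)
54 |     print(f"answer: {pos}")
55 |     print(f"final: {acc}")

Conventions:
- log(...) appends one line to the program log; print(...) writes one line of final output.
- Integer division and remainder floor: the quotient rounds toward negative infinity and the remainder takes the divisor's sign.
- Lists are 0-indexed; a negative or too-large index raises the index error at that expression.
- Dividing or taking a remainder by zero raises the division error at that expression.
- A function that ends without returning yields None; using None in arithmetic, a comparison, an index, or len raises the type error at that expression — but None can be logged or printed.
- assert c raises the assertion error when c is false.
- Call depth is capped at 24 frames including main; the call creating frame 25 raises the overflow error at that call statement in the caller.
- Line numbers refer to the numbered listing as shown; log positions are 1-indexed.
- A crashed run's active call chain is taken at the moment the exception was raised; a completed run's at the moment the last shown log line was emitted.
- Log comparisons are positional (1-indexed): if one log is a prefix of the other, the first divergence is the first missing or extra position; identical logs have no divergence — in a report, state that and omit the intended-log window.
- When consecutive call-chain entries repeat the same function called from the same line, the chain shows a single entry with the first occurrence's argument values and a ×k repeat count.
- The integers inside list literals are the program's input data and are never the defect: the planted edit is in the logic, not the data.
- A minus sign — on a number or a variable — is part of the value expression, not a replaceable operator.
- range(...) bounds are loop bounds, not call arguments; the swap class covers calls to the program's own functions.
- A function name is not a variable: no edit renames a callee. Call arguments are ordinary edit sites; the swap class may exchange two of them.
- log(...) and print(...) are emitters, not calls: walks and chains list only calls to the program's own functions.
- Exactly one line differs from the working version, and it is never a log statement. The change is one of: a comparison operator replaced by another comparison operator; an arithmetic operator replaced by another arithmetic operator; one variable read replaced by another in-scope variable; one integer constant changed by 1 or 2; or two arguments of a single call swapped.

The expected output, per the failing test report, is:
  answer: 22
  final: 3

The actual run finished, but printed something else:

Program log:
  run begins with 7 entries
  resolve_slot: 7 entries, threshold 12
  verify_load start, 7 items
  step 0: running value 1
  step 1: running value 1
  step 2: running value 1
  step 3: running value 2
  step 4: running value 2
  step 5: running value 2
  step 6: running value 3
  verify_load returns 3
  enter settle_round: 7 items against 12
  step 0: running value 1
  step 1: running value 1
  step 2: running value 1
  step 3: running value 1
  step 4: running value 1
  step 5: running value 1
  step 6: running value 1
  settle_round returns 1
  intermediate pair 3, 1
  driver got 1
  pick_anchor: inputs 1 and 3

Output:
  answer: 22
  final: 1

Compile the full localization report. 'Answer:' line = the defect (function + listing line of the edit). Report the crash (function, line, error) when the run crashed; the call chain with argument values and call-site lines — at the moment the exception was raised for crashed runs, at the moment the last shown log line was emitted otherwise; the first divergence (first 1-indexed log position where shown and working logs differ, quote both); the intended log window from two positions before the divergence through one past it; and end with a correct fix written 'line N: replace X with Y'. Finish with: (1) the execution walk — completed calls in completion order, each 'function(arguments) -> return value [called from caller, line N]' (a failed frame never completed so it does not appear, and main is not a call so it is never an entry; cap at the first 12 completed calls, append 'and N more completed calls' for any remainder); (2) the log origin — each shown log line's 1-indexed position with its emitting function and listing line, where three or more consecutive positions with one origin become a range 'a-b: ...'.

Answer: the defect is in resolve_slot at line 36.
The tell: Position 22 is the first bad log line: 'driver got 1' should read 'driver got 3'.
Call chain: main -> pick_anchor(1, 3) (called at line 53).
First divergence: position 22 — the shown line 'driver got 1' should read 'driver got 3'.
Intended log window:
  20: settle_round returns 1
  21: intermediate pair 3, 1
  22: driver got 3
  23: pick_anchor: inputs 3 and 3
Execution walk:
  verify_load([12, 5, 3, 8, 5, 11, 10]) -> 3  [called from resolve_slot, line 32]
  settle_round([12, 5, 3, 8, 5, 11, 10], 12) -> 1  [called from resolve_slot, line 33]
  resolve_slot([12, 5, 3, 8, 5, 11, 10], 12) -> 1  [called from main, line 51]
  pick_anchor(1, 3) -> 22  [called from main, line 53]
Log line origins:
  1: from main, line 50
  2: from resolve_slot, line 31
  3: from verify_load, line 2
  4-10: from verify_load, line 7
  11: from verify_load, line 8
  12: from settle_round, line 12
  13-19: from settle_round, line 17
  20: from settle_round, line 18
  21: from resolve_slot, line 34
  22: from main, line 52
  23: from pick_anchor, line 39
A correct fix: line 36: replace `total // total` with `mark // total`.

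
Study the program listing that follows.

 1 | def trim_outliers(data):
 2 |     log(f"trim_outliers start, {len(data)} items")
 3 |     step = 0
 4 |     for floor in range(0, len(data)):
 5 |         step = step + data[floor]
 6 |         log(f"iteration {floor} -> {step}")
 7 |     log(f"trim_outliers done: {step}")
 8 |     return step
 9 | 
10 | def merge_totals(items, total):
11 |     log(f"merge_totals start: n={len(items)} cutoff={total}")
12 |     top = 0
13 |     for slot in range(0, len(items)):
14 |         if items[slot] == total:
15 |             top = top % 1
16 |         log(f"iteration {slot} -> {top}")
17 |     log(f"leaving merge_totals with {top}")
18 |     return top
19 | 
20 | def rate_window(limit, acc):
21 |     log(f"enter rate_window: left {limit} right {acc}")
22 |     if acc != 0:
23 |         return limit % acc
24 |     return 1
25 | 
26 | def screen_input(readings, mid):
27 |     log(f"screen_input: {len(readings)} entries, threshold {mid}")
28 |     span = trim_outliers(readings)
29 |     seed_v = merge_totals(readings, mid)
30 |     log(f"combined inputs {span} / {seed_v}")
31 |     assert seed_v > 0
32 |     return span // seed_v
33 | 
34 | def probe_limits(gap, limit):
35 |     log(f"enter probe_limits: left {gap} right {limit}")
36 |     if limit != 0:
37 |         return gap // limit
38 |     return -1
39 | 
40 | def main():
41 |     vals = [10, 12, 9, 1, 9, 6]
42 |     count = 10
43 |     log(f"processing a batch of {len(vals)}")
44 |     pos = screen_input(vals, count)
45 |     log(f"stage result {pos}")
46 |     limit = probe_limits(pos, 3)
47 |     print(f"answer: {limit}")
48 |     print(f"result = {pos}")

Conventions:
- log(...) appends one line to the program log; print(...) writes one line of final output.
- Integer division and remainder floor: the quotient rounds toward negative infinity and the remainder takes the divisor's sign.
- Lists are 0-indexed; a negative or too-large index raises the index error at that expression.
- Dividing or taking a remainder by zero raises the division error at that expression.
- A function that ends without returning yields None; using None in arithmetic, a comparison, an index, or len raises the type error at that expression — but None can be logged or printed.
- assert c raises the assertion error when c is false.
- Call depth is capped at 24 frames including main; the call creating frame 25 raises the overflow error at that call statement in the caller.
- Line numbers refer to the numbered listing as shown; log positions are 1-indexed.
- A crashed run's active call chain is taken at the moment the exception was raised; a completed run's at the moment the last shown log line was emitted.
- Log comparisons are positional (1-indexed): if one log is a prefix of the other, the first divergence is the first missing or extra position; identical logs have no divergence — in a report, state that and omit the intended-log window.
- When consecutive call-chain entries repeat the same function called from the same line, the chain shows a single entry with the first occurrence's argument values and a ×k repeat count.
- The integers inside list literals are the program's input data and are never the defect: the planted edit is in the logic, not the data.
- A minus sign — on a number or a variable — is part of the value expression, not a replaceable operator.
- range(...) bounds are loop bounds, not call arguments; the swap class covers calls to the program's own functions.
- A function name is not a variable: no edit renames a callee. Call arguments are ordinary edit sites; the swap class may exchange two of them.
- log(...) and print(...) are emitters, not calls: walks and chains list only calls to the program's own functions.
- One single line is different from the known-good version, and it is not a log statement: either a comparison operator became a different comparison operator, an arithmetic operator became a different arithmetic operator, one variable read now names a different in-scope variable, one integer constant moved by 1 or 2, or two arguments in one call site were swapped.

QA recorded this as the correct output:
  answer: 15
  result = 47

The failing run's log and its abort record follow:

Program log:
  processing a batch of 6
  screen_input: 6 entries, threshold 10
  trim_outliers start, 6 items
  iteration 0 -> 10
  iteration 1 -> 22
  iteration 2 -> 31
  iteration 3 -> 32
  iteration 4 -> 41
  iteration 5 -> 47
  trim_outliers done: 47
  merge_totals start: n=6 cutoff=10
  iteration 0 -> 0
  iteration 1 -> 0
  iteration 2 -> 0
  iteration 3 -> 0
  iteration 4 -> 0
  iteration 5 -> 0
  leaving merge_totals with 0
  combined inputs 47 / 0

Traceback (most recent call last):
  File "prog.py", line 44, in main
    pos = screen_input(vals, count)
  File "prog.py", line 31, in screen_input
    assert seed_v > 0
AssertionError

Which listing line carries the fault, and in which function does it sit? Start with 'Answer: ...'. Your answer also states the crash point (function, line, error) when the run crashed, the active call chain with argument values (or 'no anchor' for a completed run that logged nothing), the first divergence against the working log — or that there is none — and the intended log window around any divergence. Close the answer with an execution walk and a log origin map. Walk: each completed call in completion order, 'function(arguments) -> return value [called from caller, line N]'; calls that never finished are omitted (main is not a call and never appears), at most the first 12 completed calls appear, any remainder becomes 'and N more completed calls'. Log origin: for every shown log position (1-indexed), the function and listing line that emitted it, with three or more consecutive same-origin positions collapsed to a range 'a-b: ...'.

Answer: the defect is in merge_totals at line 15.
Key fact: The log first diverges at position 12: the faulty run prints 'iteration 0 -> 0' where the working version prints 'iteration 0 -> 1'.
Crash: screen_input, line 31, AssertionError.
Call chain: main -> screen_input([10, 12, 9, 1, 9, 6], 10) (called at line 44).
First divergence: position 12 — shown 'iteration 0 -> 0', intended 'iteration 0 -> 1'.
Intended log window:
  10: trim_outliers done: 47
  11: merge_totals start: n=6 cutoff=10
  12: iteration 0 -> 1
  13: iteration 1 -> 1
Execution walk:
  trim_outliers([10, 12, 9, 1, 9, 6]) -> 47  [called from screen_input, line 28]
  merge_totals([10, 12, 9, 1, 9, 6], 10) -> 0  [called from screen_input, line 29]
Log origin:
  1: emitted by main (line 43)
  2: emitted by screen_input (line 27)
  3: emitted by trim_outliers (line 2)
  4-9: emitted by trim_outliers (line 6)
  10: emitted by trim_outliers (line 7)
  11: emitted by merge_totals (line 11)
  12-17: emitted by merge_totals (line 16)
  18: emitted by merge_totals (line 17)
  19: emitted by screen_input (line 30)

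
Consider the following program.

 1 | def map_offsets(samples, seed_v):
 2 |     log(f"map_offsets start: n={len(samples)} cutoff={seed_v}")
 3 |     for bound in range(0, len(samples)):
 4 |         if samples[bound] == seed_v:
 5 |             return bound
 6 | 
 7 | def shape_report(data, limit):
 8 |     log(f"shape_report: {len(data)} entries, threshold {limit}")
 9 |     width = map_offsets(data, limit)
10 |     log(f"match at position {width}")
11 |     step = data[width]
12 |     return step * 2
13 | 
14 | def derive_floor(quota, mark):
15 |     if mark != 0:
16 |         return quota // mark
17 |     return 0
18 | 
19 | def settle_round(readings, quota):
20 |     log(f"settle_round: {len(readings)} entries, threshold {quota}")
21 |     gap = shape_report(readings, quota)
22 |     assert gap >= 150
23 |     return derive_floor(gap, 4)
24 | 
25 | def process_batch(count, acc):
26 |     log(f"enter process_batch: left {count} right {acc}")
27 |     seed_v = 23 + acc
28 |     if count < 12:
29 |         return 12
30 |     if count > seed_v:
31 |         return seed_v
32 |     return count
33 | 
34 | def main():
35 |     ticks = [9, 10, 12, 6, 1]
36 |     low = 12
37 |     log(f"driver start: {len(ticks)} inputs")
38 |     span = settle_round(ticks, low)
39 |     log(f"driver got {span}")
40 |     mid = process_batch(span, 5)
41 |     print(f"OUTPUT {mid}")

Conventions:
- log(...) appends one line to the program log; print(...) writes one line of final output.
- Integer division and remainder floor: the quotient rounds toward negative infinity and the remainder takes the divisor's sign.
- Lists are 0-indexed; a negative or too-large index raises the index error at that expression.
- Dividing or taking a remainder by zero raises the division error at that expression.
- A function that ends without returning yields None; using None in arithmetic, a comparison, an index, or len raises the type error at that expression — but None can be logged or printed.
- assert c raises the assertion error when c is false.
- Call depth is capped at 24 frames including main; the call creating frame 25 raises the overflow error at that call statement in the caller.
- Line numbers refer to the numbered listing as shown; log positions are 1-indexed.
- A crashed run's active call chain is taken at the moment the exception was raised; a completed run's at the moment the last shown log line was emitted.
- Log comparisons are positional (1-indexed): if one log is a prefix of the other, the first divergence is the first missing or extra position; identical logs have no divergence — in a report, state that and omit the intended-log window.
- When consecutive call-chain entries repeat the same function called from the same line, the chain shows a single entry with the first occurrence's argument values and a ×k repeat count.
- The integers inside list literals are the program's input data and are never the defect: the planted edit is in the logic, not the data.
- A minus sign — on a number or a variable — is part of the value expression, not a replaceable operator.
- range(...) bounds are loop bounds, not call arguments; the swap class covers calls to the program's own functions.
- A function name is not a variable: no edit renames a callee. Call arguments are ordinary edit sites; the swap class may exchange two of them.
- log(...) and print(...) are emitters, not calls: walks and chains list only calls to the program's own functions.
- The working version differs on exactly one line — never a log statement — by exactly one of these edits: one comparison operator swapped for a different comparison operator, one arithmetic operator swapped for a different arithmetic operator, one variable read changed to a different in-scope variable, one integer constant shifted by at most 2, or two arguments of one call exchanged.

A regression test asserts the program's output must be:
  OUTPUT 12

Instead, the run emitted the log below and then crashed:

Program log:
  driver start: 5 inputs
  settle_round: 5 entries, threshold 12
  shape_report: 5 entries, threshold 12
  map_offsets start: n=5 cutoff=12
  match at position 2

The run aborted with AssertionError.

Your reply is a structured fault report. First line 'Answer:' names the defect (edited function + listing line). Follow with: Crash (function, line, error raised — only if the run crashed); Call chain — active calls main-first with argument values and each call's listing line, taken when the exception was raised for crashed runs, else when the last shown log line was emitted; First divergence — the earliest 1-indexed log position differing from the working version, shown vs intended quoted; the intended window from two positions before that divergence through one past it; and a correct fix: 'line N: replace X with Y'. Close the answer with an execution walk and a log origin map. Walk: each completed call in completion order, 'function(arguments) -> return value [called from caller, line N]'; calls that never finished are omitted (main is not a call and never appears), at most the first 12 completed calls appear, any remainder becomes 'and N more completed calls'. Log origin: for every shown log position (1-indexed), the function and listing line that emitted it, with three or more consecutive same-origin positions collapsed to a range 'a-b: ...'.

Answer: the defect is in settle_round at line 22.
Core observation: A complete run would log 'driver got 6' next, but this one stopped at 5 lines.
Crash: settle_round, line 22, AssertionError.
Call chain: main -> settle_round([9, 10, 12, 6, 1], 12) (called at line 38).
First divergence: position 6 — after 5 matching lines the faulty run goes silent; intended next line 'driver got 6'.
Intended log window:
  4: map_offsets start: n=5 cutoff=12
  5: match at position 2
  6: driver got 6
  7: enter process_batch: left 6 right 5
Execution walk:
  map_offsets([9, 10, 12, 6, 1], 12) -> 2  [called from shape_report, line 9]
  shape_report([9, 10, 12, 6, 1], 12) -> 24  [called from settle_round, line 21]
Log origin:
  1: emitted by main (line 37)
  2: emitted by settle_round (line 20)
  3: emitted by shape_report (line 8)
  4: emitted by map_offsets (line 2)
  5: emitted by shape_report (line 10)
A correct fix: line 22: replace `>=` with `<=`.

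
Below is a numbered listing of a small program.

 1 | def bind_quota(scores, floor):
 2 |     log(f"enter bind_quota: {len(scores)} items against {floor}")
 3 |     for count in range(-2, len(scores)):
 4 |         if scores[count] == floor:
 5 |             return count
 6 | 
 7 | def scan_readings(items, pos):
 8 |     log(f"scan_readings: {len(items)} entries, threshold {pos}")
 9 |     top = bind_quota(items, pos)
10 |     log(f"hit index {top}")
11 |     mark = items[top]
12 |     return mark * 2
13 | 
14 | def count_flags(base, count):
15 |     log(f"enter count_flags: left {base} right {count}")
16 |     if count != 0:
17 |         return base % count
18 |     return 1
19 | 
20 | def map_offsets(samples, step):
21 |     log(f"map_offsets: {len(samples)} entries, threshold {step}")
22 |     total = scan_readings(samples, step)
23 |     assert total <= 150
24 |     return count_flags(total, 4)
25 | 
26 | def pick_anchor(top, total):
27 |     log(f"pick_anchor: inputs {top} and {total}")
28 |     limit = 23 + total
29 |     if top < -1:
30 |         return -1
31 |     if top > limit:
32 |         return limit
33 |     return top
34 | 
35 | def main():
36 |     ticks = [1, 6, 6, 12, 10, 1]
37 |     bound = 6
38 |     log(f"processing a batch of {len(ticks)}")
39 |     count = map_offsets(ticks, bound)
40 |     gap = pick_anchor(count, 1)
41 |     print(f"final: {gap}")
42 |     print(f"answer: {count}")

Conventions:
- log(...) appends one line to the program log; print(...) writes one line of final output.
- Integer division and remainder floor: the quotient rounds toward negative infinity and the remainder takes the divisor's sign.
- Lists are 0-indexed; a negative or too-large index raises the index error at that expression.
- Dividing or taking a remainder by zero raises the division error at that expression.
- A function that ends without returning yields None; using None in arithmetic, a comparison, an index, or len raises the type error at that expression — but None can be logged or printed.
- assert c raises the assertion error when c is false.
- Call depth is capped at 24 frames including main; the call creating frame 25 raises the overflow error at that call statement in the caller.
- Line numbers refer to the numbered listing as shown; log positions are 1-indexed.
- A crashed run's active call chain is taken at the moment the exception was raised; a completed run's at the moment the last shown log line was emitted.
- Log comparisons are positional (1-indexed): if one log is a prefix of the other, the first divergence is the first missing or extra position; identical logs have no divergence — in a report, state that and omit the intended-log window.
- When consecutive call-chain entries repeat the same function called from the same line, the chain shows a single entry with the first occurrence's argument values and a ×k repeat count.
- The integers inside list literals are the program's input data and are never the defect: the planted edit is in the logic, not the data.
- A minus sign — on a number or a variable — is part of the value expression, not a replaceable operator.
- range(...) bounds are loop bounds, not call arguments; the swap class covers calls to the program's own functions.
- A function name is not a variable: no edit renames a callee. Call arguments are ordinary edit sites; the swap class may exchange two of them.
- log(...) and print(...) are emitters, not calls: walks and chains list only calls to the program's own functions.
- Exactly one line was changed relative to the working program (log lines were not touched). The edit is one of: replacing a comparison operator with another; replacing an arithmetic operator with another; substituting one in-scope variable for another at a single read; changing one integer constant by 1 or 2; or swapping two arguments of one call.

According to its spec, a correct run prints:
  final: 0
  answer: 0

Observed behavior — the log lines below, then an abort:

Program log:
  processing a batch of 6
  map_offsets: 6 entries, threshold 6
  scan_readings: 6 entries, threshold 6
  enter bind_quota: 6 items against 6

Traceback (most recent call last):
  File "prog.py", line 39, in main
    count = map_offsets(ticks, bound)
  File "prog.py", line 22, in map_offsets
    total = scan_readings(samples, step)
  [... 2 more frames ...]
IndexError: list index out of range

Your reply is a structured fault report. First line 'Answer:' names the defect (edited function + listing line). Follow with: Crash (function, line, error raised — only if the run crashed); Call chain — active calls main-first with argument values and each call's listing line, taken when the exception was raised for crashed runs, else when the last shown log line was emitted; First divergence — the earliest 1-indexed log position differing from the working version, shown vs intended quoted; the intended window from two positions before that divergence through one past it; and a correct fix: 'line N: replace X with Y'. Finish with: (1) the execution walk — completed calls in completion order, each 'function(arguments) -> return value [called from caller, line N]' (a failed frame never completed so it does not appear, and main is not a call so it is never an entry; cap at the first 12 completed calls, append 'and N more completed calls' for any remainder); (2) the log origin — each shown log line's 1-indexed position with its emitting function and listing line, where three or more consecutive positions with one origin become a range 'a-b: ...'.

Answer: the defect is in bind_quota at line 3.
Core observation: After 4 matching log lines the faulty run goes silent, while the working version continues with 'hit index 1'.
Crash: bind_quota, line 4, IndexError.
Call chain: main -> map_offsets([1, 6, 6, 12, 10, 1], 6) (called at line 39) -> scan_readings([1, 6, 6, 12, 10, 1], 6) (called at line 22) -> bind_quota([1, 6, 6, 12, 10, 1], 6) (called at line 9).
First divergence: position 5 (shown log ended at 4 lines; the working version continues: 'hit index 1').
Intended log window:
  3: scan_readings: 6 entries, threshold 6
  4: enter bind_quota: 6 items against 6
  5: hit index 1
  6: enter count_flags: left 12 right 4
Execution walk:
  (no call completed)
Log origin:
  1 — main, line 38
  2 — map_offsets, line 21
  3 — scan_readings, line 8
  4 — bind_quota, line 2
A correct fix: line 3: replace `-2` with `0`.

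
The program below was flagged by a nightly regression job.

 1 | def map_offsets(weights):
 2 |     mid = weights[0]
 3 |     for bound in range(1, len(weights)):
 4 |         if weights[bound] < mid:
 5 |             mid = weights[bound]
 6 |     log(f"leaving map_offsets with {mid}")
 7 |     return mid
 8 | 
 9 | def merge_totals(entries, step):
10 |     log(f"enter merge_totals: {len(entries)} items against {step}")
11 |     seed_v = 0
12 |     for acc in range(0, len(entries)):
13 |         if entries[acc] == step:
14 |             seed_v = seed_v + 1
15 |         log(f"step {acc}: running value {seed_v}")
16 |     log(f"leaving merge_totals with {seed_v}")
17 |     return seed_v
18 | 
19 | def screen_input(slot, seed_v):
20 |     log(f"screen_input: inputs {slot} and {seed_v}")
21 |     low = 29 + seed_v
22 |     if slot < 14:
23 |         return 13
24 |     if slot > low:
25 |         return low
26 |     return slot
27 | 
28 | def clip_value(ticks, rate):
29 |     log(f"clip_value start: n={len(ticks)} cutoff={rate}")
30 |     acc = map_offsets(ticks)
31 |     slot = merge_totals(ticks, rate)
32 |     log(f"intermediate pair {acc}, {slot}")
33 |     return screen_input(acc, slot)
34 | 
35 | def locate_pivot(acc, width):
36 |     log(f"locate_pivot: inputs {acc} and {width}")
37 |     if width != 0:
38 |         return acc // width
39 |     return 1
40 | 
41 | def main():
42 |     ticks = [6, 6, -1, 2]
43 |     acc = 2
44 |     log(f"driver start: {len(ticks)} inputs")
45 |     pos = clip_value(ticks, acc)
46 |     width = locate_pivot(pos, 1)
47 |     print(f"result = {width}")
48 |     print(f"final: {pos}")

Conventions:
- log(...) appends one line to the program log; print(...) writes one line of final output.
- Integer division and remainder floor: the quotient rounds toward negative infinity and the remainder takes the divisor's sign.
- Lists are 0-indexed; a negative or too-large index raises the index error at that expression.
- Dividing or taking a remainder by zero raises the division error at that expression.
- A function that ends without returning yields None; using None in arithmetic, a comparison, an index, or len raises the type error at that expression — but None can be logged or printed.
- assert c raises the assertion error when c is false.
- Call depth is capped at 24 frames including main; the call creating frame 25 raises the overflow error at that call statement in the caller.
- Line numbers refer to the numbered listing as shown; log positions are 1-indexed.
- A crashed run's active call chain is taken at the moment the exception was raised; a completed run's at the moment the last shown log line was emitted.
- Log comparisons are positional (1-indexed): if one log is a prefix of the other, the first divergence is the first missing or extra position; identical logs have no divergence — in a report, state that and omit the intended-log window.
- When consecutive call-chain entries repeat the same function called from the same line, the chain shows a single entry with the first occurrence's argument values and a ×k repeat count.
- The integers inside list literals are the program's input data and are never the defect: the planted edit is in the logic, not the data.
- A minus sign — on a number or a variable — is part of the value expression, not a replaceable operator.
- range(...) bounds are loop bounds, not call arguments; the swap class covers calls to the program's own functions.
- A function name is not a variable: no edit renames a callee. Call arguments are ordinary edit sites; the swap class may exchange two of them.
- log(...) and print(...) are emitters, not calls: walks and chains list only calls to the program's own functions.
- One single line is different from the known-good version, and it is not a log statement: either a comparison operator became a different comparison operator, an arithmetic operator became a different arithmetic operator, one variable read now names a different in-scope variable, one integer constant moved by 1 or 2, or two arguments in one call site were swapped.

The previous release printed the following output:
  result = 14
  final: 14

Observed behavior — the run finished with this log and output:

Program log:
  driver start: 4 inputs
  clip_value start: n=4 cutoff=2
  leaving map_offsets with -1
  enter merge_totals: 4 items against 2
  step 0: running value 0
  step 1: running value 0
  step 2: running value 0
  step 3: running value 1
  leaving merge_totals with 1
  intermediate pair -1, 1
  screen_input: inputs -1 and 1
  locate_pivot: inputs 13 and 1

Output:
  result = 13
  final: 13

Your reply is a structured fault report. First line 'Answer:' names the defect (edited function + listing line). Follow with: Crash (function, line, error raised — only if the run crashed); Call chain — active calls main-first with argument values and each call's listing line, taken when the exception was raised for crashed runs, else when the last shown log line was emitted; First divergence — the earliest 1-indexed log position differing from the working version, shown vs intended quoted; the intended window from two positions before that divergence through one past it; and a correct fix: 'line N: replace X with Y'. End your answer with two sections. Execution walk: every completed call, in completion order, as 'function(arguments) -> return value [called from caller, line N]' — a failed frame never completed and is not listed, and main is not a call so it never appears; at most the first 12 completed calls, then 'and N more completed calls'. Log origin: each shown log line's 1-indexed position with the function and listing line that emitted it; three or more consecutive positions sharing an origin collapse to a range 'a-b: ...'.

Answer: the defect is in screen_input at line 23.
The tell: At log position 12 the runs split — shown 'locate_pivot: inputs 13 and 1', but the working version logs 'locate_pivot: inputs 14 and 1'.
Call chain: main -> locate_pivot(13, 1) (called at line 46).
First divergence: position 12; shown 'locate_pivot: inputs 13 and 1' vs intended 'locate_pivot: inputs 14 and 1'.
Intended log window:
  10: intermediate pair -1, 1
  11: screen_input: inputs -1 and 1
  12: locate_pivot: inputs 14 and 1
Execution walk:
  map_offsets([6, 6, -1, 2]) -> -1  [called from clip_value, line 30]
  merge_totals([6, 6, -1, 2], 2) -> 1  [called from clip_value, line 31]
  screen_input(-1, 1) -> 13  [called from clip_value, line 33]
  clip_value([6, 6, -1, 2], 2) -> 13  [called from main, line 45]
  locate_pivot(13, 1) -> 13  [called from main, line 46]
Log line origins:
  1: emitted by main (line 44)
  2: emitted by clip_value (line 29)
  3: emitted by map_offsets (line 6)
  4: emitted by merge_totals (line 10)
  5-8: emitted by merge_totals (line 15)
  9: emitted by merge_totals (line 16)
  10: emitted by clip_value (line 32)
  11: emitted by screen_input (line 20)
  12: emitted by locate_pivot (line 36)
A correct fix: line 23: replace `13` with `14`.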